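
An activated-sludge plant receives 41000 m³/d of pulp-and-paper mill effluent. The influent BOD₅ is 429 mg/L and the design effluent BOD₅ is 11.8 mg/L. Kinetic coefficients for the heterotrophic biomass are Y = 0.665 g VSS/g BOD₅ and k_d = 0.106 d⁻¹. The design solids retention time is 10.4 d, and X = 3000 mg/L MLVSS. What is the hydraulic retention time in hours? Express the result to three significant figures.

Rearranging the biomass balance for a CMAS with decay, V = Y·Q·ΔS·θ_c / [X·(1+k_d θ_c)] = 0.665 × 41000 × (429 − 11.8) × 10.4 / [3000 × (1 + 0.106 × 10.4)] = 1.18×10^8 / 6307 = 18756 m³.
τ = V/Q = 18756/41000 = 0.4575 d, or 10.98 h.

τ ≈ 11.0 h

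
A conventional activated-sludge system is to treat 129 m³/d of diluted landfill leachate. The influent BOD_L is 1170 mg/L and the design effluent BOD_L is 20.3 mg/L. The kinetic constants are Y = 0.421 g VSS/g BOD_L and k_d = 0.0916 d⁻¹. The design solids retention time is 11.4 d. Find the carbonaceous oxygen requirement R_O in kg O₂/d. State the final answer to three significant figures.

R_O ≈ 105 kg O₂/d

The observed yield is Y_obs = Y/(1 + k_d·θ_c) = 0.421 / (1 + 0.0916 × 11.4) = 0.421 / 2.044 = 0.2059 g VSS per g BOD_L removed.
Q·(S₀ − S) = 129 × (1170 − 20.3) × 10⁻³ = 148.3 kg/d removed.
Biomass synthesised: P_X = Y_obs × 148.3 = 30.54 kg VSS/d.
R_O = Q·(S₀ − S) − 1.42·P_X = 148.3 − 1.42 × 30.54 = 104.9 kg O₂/d.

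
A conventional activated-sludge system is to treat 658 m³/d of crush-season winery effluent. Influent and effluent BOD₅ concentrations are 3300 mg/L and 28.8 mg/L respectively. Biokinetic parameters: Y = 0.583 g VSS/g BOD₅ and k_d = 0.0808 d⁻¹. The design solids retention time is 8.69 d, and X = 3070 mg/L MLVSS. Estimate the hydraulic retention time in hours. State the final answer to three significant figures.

τ ≈ 76.1 h

Steady-state biomass mass balance: V·X·(1 + k_d·θ_c) = Y·Q·(S₀ − S)·θ_c, so V = 0.583 × 658 × (3300 − 28.8) × 8.69 / [3070 × (1 + 0.0808 × 8.69)] = 1.09×10^7 / 5226 = 2087 m³.
HRT = V/Q = 2087 m³ / 658 m³·d⁻¹ = 3.171 d × 24 = 76.11 h.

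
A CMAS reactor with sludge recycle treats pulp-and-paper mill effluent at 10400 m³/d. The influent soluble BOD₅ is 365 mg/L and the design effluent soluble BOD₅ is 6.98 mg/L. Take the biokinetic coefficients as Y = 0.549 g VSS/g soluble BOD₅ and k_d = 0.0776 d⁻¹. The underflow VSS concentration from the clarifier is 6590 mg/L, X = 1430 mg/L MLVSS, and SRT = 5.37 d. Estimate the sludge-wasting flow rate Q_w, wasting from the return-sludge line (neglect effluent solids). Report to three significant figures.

From the SRT design equation V = Y Q (S₀−S) θ_c / [X (1 + k_d θ_c)] = 0.549 × 10400 × (365 − 6.98) × 5.37 / [1430 × (1 + 0.0776 × 5.37)] = 1.1×10^7 / 2026 = 5418 m³.
Wasting from the return line (neglecting effluent solids): Q_w = V·X / (θ_c·X_r) = 5418 × 1430 / (5.37 × 6590) = 219.0 m³/d.

Q_w ≈ 219 m³/d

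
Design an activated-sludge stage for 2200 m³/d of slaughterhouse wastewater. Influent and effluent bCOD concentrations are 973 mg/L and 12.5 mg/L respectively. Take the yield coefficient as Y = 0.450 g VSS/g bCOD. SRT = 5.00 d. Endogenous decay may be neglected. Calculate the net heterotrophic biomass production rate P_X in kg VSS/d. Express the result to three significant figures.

P_X ≈ 951 kg VSS/d

With endogenous decay neglected, the observed yield equals the true yield: Y_obs = Y = 0.450 g VSS/g bCOD.
Substrate removed = Q·(S₀ − S) = 2200 m³/d × (973 − 12.5) g/m³ = 2.11×10^6 g/d = 2113 kg/d.
P_X = Y_obs · Q(S₀ − S) = 0.4500 × 2113 = 950.9 kg VSS/d.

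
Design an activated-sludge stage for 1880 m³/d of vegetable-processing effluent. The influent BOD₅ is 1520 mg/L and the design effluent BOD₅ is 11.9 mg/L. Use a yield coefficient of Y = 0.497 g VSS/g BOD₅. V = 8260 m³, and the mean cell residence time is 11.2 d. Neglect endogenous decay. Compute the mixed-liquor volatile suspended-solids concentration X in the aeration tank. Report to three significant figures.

X = Y·Q·ΔS·θ_c / V = 0.497 × 1880 × (1520 − 11.9) × 11.2 / 8260 = 1911 mg/L.

X ≈ 1910 mg/L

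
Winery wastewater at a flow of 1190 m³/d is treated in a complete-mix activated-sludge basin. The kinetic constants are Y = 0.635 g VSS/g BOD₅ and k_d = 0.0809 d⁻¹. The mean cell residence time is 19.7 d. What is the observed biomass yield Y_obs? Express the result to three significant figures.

Y_obs ≈ 0.245 g VSS/g BOD₅

Y_obs = Y / (1 + k_d θ_c) = 0.635 / (1 + 0.0809 × 19.7) = 0.635 / 2.594 = 0.2448.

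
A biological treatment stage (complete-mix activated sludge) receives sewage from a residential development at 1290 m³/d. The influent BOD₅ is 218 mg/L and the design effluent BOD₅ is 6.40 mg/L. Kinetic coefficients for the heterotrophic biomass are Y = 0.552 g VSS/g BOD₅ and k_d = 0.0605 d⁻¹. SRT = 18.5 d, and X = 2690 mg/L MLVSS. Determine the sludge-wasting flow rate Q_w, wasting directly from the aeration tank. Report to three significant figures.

From the SRT design equation V = Y Q (S₀−S) θ_c / [X (1 + k_d θ_c)] = 0.552 × 1290 × (218 − 6.40) × 18.5 / [2690 × (1 + 0.0605 × 18.5)] = 2.79×10^6 / 5701 = 489.0 m³.
For wasting at MLVSS concentration, Q_w = V/θ_c = 489.0/18.5 = 26.43 m³/d.

Q_w ≈ 26.4 m³/d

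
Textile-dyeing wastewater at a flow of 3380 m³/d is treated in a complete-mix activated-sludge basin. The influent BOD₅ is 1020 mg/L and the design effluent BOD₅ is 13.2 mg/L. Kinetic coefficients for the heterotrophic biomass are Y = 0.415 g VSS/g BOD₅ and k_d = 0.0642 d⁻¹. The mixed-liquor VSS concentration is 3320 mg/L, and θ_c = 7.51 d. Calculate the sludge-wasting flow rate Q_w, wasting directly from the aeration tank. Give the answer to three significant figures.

Steady-state biomass mass balance: V·X·(1 + k_d·θ_c) = Y·Q·(S₀ − S)·θ_c, so V = 0.415 × 3380 × (1020 − 13.2) × 7.51 / [3320 × (1 + 0.0642 × 7.51)] = 1.06×10^7 / 4921 = 2155 m³.
For wasting at MLVSS concentration, Q_w = V/θ_c = 2155/7.51 = 287.0 m³/d.

Q_w ≈ 287 m³/d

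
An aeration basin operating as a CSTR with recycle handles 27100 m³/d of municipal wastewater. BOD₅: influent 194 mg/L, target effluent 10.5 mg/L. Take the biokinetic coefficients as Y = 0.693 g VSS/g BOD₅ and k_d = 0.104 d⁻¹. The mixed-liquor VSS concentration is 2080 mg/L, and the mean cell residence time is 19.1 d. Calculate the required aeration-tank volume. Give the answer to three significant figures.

Steady-state biomass mass balance: V·X·(1 + k_d·θ_c) = Y·Q·(S₀ − S)·θ_c, so V = 0.693 × 27100 × (194 − 10.5) × 19.1 / [2080 × (1 + 0.104 × 19.1)] = 6.58×10^7 / 6212 = 10596 m³.

V ≈ 10600 m³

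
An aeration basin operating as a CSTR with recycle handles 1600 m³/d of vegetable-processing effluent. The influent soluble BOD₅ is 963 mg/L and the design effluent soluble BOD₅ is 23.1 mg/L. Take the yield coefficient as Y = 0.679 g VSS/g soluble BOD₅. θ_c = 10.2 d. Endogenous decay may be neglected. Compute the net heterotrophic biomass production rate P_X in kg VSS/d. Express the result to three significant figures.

Since k_d ≈ 0, Y_obs = Y = 0.679 g VSS/g soluble BOD₅.
Q·(S₀ − S) = 1600 × (963 − 23.1) × 10⁻³ = 1504 kg/d removed.
Net biomass production P_X = Y_obs × Q·(S₀ − S) = 0.6790 × 1504 = 1021 kg VSS/d.

P_X ≈ 1020 kg VSS/d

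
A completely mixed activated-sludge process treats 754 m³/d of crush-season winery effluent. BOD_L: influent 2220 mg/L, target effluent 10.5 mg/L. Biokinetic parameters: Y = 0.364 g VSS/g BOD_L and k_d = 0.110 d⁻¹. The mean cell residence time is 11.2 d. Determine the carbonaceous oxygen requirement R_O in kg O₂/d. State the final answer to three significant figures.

R_O ≈ 1280 kg O₂/d

The observed yield is Y_obs = Y/(1 + k_d·θ_c) = 0.364 / (1 + 0.110 × 11.2) = 0.364 / 2.232 = 0.1631 g VSS per g BOD_L removed.
ΔS = 2220 − 10.5 = 2210 mg/L, so the substrate removal rate is 754 × 2210/1000 = 1666 kg BOD_L/d.
Net sludge production P_X = 0.1631 × 1666 = 271.7 kg VSS/d.
R_O = Q·ΔS − 1.42 P_X = 1666 − 385.8 = 1280 kg O₂/d.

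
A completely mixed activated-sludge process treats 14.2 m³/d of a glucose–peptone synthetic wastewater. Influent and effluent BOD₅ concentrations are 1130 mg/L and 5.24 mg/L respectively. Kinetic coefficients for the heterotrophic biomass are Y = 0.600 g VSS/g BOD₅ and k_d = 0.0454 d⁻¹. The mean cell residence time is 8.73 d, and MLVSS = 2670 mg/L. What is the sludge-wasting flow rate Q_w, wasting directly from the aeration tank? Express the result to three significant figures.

Q_w ≈ 2.57 m³/d

Rearranging the biomass balance for a CMAS with decay, V = Y·Q·ΔS·θ_c / [X·(1+k_d θ_c)] = 0.600 × 14.2 × (1130 − 5.24) × 8.73 / [2670 × (1 + 0.0454 × 8.73)] = 8.37×10^4 / 3728 = 22.44 m³.
For wasting at MLVSS concentration, Q_w = V/θ_c = 22.44/8.73 = 2.570 m³/d.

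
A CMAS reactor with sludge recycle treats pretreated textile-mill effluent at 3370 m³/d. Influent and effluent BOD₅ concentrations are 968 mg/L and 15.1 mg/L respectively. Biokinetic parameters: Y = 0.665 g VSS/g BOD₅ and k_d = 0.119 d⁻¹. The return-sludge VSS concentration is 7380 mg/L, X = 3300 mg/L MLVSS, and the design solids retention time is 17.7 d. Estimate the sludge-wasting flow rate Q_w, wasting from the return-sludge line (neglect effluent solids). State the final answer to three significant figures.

From the SRT design equation V = Y Q (S₀−S) θ_c / [X (1 + k_d θ_c)] = 0.665 × 3370 × (968 − 15.1) × 17.7 / [3300 × (1 + 0.119 × 17.7)] = 3.78×10^7 / 10251 = 3687 m³.
Q_w = (V·X)/(θ_c X_r) = 3687 × 3300 / (17.7 × 7380) = 93.15 m³/d.

Q_w ≈ 93.2 m³/d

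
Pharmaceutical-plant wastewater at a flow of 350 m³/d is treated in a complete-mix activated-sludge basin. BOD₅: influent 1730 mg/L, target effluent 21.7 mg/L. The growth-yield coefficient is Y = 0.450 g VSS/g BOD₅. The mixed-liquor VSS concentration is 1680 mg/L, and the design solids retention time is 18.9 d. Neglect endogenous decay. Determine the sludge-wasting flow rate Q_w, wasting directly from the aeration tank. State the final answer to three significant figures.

Q_w ≈ 160 m³/d

Biomass mass balance (decay neglected): V·X = Y·Q·(S₀ − S)·θ_c, so V = 0.450 × 350 × (1730 − 21.7) × 18.9 / 1680 = 3027 m³.
Wasting from the aeration tank: Q_w = V / θ_c = 3027 / 18.9 = 160.2 m³/d.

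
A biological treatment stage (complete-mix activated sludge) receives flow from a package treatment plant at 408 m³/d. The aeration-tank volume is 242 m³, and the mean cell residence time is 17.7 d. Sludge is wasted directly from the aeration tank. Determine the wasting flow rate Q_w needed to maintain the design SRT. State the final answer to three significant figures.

Q_w ≈ 13.7 m³/d

With mixed-liquor wasting, θ_c = V/Q_w, so Q_w = V/θ_c = 242.0/17.7 = 13.67 m³/d.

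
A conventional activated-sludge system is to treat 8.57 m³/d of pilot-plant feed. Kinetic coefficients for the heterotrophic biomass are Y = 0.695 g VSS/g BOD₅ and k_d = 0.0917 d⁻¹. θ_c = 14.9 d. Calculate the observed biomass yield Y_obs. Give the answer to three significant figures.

Observed yield with endogenous decay: Y_obs = Y / (1 + k_d·θ_c) = 0.695 / (1 + 0.0917 × 14.9) = 0.695 / 2.366 = 0.2937 g VSS/g BOD₅.

Y_obs ≈ 0.294 g VSS/g BOD₅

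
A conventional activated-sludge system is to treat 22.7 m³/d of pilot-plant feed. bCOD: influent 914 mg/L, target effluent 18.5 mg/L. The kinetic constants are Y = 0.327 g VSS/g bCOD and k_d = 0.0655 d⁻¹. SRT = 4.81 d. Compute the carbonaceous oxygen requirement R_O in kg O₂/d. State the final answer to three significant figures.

Correct the yield for decay: Y_obs = Y/(1 + k_d θ_c) = 0.327 / (1 + 0.0655 × 4.81) = 0.327 / 1.315 = 0.2487.
ΔS = 914 − 18.5 = 895.5 mg/L, so the substrate removal rate is 22.7 × 895.5/1000 = 20.33 kg bCOD/d.
P_X = Y_obs·Q·(S₀ − S) = 0.2487 × 20.33 = 5.055 kg VSS/d.
R_O = Q·(S₀ − S) − 1.42·P_X = 20.33 − 1.42 × 5.055 = 13.15 kg O₂/d.

R_O ≈ 13.2 kg O₂/d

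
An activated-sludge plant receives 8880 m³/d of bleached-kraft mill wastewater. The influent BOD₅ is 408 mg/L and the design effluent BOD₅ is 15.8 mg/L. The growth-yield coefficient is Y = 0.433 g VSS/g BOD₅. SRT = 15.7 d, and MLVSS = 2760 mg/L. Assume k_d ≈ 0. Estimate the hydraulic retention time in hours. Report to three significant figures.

With k_d = 0 the design equation reduces to V = Y Q (S₀−S) θ_c / X = 0.433 × 8880 × (408 − 15.8) × 15.7 / 2760 = 8578 m³.
Hydraulic retention time τ = V/Q = 8578 / 8880 = 0.9660 d = 23.18 h.

τ ≈ 23.2 h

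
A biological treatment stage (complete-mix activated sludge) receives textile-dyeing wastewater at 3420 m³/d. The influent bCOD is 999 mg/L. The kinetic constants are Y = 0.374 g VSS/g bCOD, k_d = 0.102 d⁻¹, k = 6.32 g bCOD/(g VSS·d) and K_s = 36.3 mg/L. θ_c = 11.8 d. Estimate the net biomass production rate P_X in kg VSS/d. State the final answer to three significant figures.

P_X ≈ 578 kg VSS/d

From the Monod/SRT balance for a CMAS, S = K_s·(1+k_d θ_c)/[θ_c·(Y k − k_d) − 1] = 36.3 × (1 + 0.102 × 11.8) / [11.8 × (0.374 × 6.32 − 0.102) − 1] = 79.99 / 25.69 = 3.114 mg/L.
Y_obs = Y / (1 + k_d θ_c) = 0.374 / (1 + 0.102 × 11.8) = 0.374 / 2.204 = 0.1697.
Q·(S₀ − S) = 3420 × (999 − 3.11) × 10⁻³ = 3406 kg/d removed.
Net biomass production P_X = Y_obs × Q·(S₀ − S) = 0.1697 × 3406 = 578.1 kg VSS/d.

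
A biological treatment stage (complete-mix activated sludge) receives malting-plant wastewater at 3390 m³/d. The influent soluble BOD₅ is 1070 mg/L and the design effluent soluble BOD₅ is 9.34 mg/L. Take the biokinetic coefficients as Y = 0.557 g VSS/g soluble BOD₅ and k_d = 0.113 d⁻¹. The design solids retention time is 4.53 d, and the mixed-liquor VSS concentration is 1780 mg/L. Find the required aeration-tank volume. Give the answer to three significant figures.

V ≈ 3370 m³

From the SRT design equation V = Y Q (S₀−S) θ_c / [X (1 + k_d θ_c)] = 0.557 × 3390 × (1070 − 9.34) × 4.53 / [1780 × (1 + 0.113 × 4.53)] = 9.07×10^6 / 2691 = 3371 m³.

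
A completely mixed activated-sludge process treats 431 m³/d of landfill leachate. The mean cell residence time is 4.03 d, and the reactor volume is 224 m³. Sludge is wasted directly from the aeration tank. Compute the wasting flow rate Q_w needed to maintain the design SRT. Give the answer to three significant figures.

For wasting at MLVSS concentration, Q_w = V/θ_c = 224.0/4.03 = 55.58 m³/d.

Q_w ≈ 55.6 m³/d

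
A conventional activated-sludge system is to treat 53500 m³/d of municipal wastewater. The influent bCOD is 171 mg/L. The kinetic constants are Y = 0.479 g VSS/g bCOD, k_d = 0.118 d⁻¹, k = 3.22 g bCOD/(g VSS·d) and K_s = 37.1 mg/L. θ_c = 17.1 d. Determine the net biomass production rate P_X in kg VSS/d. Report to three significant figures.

P_X ≈ 1410 kg VSS/d

From the Monod/SRT balance for a CMAS, S = K_s·(1+k_d θ_c)/[θ_c·(Y k − k_d) − 1] = 37.1 × (1 + 0.118 × 17.1) / [17.1 × (0.479 × 3.22 − 0.118) − 1] = 112.0 / 23.36 = 4.793 mg/L.
Correct the yield for decay: Y_obs = Y/(1 + k_d θ_c) = 0.479 / (1 + 0.118 × 17.1) = 0.479 / 3.018 = 0.1587.
Mass of bCOD removed per day: Q(S₀ − S) = 53500 × 166.2 g/m³ = 8892 kg/d.
So the net sludge growth is P_X = 0.1587 × 8892 = 1411 kg VSS/d.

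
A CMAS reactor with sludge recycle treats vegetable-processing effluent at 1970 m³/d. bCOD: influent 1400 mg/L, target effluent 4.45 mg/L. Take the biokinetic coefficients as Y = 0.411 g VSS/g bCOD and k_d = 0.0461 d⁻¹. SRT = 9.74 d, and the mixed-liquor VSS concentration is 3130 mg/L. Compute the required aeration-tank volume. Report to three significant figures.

V ≈ 2430 m³

Steady-state biomass mass balance: V·X·(1 + k_d·θ_c) = Y·Q·(S₀ − S)·θ_c, so V = 0.411 × 1970 × (1400 − 4.45) × 9.74 / [3130 × (1 + 0.0461 × 9.74)] = 1.1×10^7 / 4535 = 2427 m³.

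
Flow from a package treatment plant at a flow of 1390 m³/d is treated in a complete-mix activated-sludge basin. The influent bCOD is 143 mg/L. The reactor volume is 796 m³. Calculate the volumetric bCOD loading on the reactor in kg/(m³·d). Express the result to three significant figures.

L_v = Q S₀ / V = 1390 × 143 × 10⁻³ / 796.0 = 0.2497 kg/(m³·d).

L_v ≈ 0.250 kg bCOD/(m³·d)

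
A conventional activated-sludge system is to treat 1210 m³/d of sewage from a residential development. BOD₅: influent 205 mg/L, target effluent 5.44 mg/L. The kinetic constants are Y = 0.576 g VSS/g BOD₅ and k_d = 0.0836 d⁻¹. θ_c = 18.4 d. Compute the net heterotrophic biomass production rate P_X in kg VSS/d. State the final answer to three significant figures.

Observed yield with endogenous decay: Y_obs = Y / (1 + k_d·θ_c) = 0.576 / (1 + 0.0836 × 18.4) = 0.576 / 2.538 = 0.2269 g VSS/g BOD₅.
Mass of BOD₅ removed per day: Q(S₀ − S) = 1210 × 199.6 g/m³ = 241.5 kg/d.
Net biomass production P_X = Y_obs × Q·(S₀ − S) = 0.2269 × 241.5 = 54.80 kg VSS/d.

P_X ≈ 54.8 kg VSS/d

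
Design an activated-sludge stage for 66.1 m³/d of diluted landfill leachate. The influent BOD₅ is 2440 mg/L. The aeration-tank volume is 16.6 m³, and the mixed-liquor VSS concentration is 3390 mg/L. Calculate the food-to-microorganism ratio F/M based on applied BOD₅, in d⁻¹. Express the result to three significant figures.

F/M ≈ 2.87 d⁻¹

Food-to-microorganism ratio F/M = Q S₀ / (V X) = 66.1 × 2440 / (16.60 × 3390) = 2.866 d⁻¹.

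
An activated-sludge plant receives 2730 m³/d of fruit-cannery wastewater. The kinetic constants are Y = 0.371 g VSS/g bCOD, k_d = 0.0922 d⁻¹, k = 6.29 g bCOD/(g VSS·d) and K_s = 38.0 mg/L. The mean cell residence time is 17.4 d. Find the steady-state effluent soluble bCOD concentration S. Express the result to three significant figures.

S ≈ 2.60 mg/L

For a completely mixed reactor with recycle the Lawrence–McCarty relation gives S = K_s·(1 + k_d·θ_c) / [θ_c·(Y·k − k_d) − 1] = 38.0 × (1 + 0.0922 × 17.4) / [17.4 × (0.371 × 6.29 − 0.0922) − 1] = 98.96 / 38.00 = 2.604 mg/L.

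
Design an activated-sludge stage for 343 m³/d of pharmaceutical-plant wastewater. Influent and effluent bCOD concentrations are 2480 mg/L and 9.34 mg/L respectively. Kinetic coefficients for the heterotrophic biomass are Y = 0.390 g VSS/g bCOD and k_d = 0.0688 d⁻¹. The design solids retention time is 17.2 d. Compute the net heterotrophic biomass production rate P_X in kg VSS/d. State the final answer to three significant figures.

P_X ≈ 151 kg VSS/d

Y_obs = Y / (1 + k_d θ_c) = 0.390 / (1 + 0.0688 × 17.2) = 0.390 / 2.183 = 0.1786.
ΔS = 2480 − 9.34 = 2471 mg/L, so the substrate removal rate is 343 × 2471/1000 = 847.4 kg bCOD/d.
Net biomass production P_X = Y_obs × Q·(S₀ − S) = 0.1786 × 847.4 = 151.4 kg VSS/d.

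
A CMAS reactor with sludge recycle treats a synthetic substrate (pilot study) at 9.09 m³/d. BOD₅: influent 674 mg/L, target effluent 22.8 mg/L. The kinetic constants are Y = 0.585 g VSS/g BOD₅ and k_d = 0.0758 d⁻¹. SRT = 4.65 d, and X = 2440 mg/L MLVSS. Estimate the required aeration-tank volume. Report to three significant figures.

V ≈ 4.88 m³

From the SRT design equation V = Y Q (S₀−S) θ_c / [X (1 + k_d θ_c)] = 0.585 × 9.09 × (674 − 22.8) × 4.65 / [2440 × (1 + 0.0758 × 4.65)] = 1.61×10^4 / 3300 = 4.879 m³.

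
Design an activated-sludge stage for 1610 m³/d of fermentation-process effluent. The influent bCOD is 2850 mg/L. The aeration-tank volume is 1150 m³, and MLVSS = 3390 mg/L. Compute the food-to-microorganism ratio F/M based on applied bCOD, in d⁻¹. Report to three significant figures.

F/M ≈ 1.18 d⁻¹

F/M = Q·S₀ / (V·X) = 1610 × 2850 / (1150 × 3390) = 1.177 g bCOD·(g VSS·d)⁻¹.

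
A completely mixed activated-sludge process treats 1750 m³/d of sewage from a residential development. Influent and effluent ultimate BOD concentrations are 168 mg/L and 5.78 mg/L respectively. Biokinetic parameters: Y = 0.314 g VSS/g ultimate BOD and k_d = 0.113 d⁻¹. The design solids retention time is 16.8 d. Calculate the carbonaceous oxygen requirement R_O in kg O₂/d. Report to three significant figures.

The observed yield is Y_obs = Y/(1 + k_d·θ_c) = 0.314 / (1 + 0.113 × 16.8) = 0.314 / 2.898 = 0.1083 g VSS per g ultimate BOD removed.
Q·(S₀ − S) = 1750 × (168 − 5.78) × 10⁻³ = 283.9 kg/d removed.
P_X = Y_obs·Q·(S₀ − S) = 0.1083 × 283.9 = 30.75 kg VSS/d.
R_O = Q·ΔS − 1.42 P_X = 283.9 − 43.67 = 240.2 kg O₂/d.

R_O ≈ 240 kg O₂/d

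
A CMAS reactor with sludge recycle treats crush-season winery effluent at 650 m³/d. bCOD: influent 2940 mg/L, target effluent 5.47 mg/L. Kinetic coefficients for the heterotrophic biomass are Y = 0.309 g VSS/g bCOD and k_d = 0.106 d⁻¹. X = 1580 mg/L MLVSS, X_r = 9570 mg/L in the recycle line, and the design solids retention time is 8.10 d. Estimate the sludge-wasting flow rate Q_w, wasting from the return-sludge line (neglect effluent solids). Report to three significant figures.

Q_w ≈ 33.1 m³/d

From the SRT design equation V = Y Q (S₀−S) θ_c / [X (1 + k_d θ_c)] = 0.309 × 650 × (2940 − 5.47) × 8.10 / [1580 × (1 + 0.106 × 8.10)] = 4.77×10^6 / 2937 = 1626 m³.
θ_c = V·X/(Q_w·X_r) when wasting from the recycle, so Q_w = V·X/(θ_c·X_r) = 1626 × 1580 / (8.10 × 9570) = 33.14 m³/d.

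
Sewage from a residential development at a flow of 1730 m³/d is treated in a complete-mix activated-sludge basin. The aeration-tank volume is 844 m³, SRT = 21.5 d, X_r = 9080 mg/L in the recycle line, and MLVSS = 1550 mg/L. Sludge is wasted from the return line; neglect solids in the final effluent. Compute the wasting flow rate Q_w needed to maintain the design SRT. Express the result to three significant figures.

Wasting from the return line (neglecting effluent solids): Q_w = V·X / (θ_c·X_r) = 844.0 × 1550 / (21.5 × 9080) = 6.701 m³/d.

Q_w ≈ 6.70 m³/d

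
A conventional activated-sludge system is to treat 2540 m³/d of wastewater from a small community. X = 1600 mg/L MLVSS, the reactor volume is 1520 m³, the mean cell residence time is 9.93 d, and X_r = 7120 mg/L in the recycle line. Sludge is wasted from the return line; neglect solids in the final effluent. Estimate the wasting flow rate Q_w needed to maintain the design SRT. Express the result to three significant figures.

Q_w = (V·X)/(θ_c X_r) = 1520 × 1600 / (9.93 × 7120) = 34.40 m³/d.

Q_w ≈ 34.4 m³/d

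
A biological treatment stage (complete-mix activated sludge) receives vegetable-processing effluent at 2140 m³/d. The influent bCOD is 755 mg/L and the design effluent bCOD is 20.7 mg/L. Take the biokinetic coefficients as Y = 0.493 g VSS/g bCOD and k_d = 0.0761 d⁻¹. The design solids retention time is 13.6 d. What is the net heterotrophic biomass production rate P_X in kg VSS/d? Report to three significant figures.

The observed yield is Y_obs = Y/(1 + k_d·θ_c) = 0.493 / (1 + 0.0761 × 13.6) = 0.493 / 2.035 = 0.2423 g VSS per g bCOD removed.
Q·(S₀ − S) = 2140 × (755 − 20.7) × 10⁻³ = 1571 kg/d removed.
So the net sludge growth is P_X = 0.2423 × 1571 = 380.7 kg VSS/d.

P_X ≈ 381 kg VSS/d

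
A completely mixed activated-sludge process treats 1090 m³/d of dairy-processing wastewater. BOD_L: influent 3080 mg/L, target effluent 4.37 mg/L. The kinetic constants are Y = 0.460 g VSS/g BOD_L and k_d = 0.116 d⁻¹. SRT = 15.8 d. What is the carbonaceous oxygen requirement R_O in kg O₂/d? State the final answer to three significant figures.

Observed yield with endogenous decay: Y_obs = Y / (1 + k_d·θ_c) = 0.460 / (1 + 0.116 × 15.8) = 0.460 / 2.833 = 0.1624 g VSS/g BOD_L.
ΔS = 3080 − 4.37 = 3076 mg/L, so the substrate removal rate is 1090 × 3076/1000 = 3352 kg BOD_L/d.
P_X = Y_obs·Q·(S₀ − S) = 0.1624 × 3352 = 544.4 kg VSS/d.
R_O = Q·(S₀ − S) − 1.42·P_X = 3352 − 1.42 × 544.4 = 2579 kg O₂/d.

R_O ≈ 2580 kg O₂/d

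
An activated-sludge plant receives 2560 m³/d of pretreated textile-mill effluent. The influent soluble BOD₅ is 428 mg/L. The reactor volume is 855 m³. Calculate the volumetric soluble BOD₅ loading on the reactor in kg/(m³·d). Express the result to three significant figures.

Volumetric loading L_v = Q·S₀ / V = 2560 × 428 g/m³ / 855.0 m³ = 1281 g/(m³·d) = 1.281 kg soluble BOD₅/(m³·d).

L_v ≈ 1.28 kg soluble BOD₅/(m³·d)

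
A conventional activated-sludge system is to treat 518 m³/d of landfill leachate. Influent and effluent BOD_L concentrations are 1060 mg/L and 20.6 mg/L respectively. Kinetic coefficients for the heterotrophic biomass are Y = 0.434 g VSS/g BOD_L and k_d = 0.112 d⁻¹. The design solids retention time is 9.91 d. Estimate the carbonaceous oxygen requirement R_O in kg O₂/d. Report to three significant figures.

R_O ≈ 381 kg O₂/d

Correct the yield for decay: Y_obs = Y/(1 + k_d θ_c) = 0.434 / (1 + 0.112 × 9.91) = 0.434 / 2.110 = 0.2057.
ΔS = 1060 − 20.6 = 1039 mg/L, so the substrate removal rate is 518 × 1039/1000 = 538.4 kg BOD_L/d.
Biomass synthesised: P_X = Y_obs × 538.4 = 110.7 kg VSS/d.
R_O = Q·ΔS − 1.42 P_X = 538.4 − 157.3 = 381.1 kg O₂/d.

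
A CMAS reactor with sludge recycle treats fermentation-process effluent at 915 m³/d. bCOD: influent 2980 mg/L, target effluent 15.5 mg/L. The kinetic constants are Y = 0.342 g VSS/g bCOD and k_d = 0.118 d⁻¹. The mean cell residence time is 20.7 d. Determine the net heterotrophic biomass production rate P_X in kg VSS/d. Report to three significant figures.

P_X ≈ 269 kg VSS/d

Y_obs = Y / (1 + k_d θ_c) = 0.342 / (1 + 0.118 × 20.7) = 0.342 / 3.443 = 0.09934.
ΔS = 2980 − 15.5 = 2964 mg/L, so the substrate removal rate is 915 × 2964/1000 = 2713 kg bCOD/d.
So the net sludge growth is P_X = 0.09934 × 2713 = 269.5 kg VSS/d.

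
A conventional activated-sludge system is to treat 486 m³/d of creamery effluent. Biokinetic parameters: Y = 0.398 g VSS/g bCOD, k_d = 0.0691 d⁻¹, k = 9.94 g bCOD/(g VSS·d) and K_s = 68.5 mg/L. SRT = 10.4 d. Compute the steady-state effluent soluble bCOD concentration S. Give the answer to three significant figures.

From the Monod/SRT balance for a CMAS, S = K_s·(1+k_d θ_c)/[θ_c·(Y k − k_d) − 1] = 68.5 × (1 + 0.0691 × 10.4) / [10.4 × (0.398 × 9.94 − 0.0691) − 1] = 117.7 / 39.43 = 2.986 mg/L.

S ≈ 2.99 mg/L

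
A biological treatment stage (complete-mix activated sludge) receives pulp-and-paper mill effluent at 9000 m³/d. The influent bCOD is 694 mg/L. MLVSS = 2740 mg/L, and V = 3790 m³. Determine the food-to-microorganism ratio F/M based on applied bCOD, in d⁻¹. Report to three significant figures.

F/M ≈ 0.601 d⁻¹

Food-to-microorganism ratio F/M = Q S₀ / (V X) = 9000 × 694 / (3790 × 2740) = 0.6015 d⁻¹.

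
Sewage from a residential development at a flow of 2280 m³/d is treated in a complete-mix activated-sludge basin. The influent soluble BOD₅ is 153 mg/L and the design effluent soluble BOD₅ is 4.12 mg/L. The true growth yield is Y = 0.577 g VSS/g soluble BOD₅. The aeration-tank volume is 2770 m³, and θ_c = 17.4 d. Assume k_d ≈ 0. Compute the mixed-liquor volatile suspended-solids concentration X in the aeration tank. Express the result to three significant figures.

Without decay, X = Y Q (S₀−S) θ_c / V = 0.577 × 2280 × (153 − 4.12) × 17.4 / 2770 = 1230 mg/L.

X ≈ 1230 mg/L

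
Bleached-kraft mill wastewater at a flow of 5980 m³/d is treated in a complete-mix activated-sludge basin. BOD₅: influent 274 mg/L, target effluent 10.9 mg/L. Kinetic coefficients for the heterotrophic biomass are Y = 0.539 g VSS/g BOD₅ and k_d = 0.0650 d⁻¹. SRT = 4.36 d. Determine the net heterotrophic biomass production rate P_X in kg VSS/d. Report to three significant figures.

P_X ≈ 661 kg VSS/d

The observed yield is Y_obs = Y/(1 + k_d·θ_c) = 0.539 / (1 + 0.0650 × 4.36) = 0.539 / 1.283 = 0.4200 g VSS per g BOD₅ removed.
Q·(S₀ − S) = 5980 × (274 − 10.9) × 10⁻³ = 1573 kg/d removed.
Biomass produced: P_X = Y_obs·Q·ΔS = 0.4200 × 1573 ≈ 660.8 kg VSS/d.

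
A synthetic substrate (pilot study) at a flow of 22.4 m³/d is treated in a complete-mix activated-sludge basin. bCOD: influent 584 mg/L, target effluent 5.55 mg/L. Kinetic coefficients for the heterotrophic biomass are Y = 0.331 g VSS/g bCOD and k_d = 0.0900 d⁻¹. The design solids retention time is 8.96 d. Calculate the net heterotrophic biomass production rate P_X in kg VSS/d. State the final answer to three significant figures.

Y_obs = Y / (1 + k_d θ_c) = 0.331 / (1 + 0.0900 × 8.96) = 0.331 / 1.806 = 0.1832.
Q·(S₀ − S) = 22.4 × (584 − 5.55) × 10⁻³ = 12.96 kg/d removed.
P_X = Y_obs · Q(S₀ − S) = 0.1832 × 12.96 = 2.374 kg VSS/d.

P_X ≈ 2.37 kg VSS/d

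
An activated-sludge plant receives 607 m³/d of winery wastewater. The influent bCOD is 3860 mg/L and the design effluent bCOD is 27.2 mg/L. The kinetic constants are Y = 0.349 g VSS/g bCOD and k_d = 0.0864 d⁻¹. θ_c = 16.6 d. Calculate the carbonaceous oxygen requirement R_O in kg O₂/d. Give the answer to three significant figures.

R_O ≈ 1850 kg O₂/d

The observed yield is Y_obs = Y/(1 + k_d·θ_c) = 0.349 / (1 + 0.0864 × 16.6) = 0.349 / 2.434 = 0.1434 g VSS per g bCOD removed.
ΔS = 3860 − 27.2 = 3833 mg/L, so the substrate removal rate is 607 × 3833/1000 = 2327 kg bCOD/d.
Biomass synthesised: P_X = Y_obs × 2327 = 333.6 kg VSS/d.
R_O = Q·(S₀ − S) − 1.42·P_X = 2327 − 1.42 × 333.6 = 1853 kg O₂/d.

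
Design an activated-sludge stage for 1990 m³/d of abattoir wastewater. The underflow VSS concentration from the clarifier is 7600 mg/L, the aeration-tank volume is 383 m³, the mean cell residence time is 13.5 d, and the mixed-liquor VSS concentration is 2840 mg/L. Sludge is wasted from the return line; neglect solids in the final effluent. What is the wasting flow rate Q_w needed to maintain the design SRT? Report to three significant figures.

Q_w = (V·X)/(θ_c X_r) = 383.0 × 2840 / (13.5 × 7600) = 10.60 m³/d.

Q_w ≈ 10.6 m³/d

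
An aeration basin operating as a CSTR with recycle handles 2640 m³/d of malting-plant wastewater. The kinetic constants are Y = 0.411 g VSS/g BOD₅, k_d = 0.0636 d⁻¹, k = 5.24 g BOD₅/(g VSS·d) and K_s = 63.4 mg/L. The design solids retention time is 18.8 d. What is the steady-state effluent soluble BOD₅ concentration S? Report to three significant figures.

S ≈ 3.64 mg/L

For a completely mixed reactor with recycle the Lawrence–McCarty relation gives S = K_s·(1 + k_d·θ_c) / [θ_c·(Y·k − k_d) − 1] = 63.4 × (1 + 0.0636 × 18.8) / [18.8 × (0.411 × 5.24 − 0.0636) − 1] = 139.2 / 38.29 = 3.635 mg/L.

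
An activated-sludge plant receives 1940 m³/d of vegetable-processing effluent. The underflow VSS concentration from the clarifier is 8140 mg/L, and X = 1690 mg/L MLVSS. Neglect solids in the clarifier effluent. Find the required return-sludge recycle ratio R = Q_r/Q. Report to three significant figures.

Mass balance around the secondary clarifier (neglecting effluent solids): R = X / (X_r − X) = 1690 / (8140 − 1690) = 0.2620.

R ≈ 0.262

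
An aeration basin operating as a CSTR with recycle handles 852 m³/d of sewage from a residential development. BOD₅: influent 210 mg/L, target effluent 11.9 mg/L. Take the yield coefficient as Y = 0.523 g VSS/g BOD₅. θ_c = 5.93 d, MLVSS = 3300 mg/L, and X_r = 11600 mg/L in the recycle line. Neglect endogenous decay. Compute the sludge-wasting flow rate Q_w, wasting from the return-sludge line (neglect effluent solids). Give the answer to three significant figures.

Biomass mass balance (decay neglected): V·X = Y·Q·(S₀ − S)·θ_c, so V = 0.523 × 852 × (210 − 11.9) × 5.93 / 3300 = 158.6 m³.
Q_w = (V·X)/(θ_c X_r) = 158.6 × 3300 / (5.93 × 11600) = 7.610 m³/d.

Q_w ≈ 7.61 m³/d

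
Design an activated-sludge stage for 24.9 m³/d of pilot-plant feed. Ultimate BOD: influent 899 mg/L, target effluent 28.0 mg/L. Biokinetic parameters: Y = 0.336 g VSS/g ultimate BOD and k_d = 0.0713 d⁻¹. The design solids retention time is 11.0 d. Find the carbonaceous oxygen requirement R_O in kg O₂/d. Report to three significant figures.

R_O ≈ 15.9 kg O₂/d

Correct the yield for decay: Y_obs = Y/(1 + k_d θ_c) = 0.336 / (1 + 0.0713 × 11.0) = 0.336 / 1.784 = 0.1883.
Q·(S₀ − S) = 24.9 × (899 − 28.0) × 10⁻³ = 21.69 kg/d removed.
Biomass synthesised: P_X = Y_obs × 21.69 = 4.084 kg VSS/d.
Carbonaceous O₂ demand = substrate oxidised − cell-mass equivalent = 21.69 − 1.42 × 4.084 = 15.89 kg O₂/d.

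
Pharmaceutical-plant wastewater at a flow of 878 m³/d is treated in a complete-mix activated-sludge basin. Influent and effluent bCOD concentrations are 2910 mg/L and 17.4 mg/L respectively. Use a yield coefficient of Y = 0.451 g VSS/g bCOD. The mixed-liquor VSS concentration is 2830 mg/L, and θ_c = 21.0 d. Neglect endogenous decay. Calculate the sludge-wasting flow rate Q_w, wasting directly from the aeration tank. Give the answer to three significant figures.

Biomass mass balance (decay neglected): V·X = Y·Q·(S₀ − S)·θ_c, so V = 0.451 × 878 × (2910 − 17.4) × 21.0 / 2830 = 8499 m³.
With mixed-liquor wasting, θ_c = V/Q_w, so Q_w = V/θ_c = 8499/21.0 = 404.7 m³/d.

Q_w ≈ 405 m³/d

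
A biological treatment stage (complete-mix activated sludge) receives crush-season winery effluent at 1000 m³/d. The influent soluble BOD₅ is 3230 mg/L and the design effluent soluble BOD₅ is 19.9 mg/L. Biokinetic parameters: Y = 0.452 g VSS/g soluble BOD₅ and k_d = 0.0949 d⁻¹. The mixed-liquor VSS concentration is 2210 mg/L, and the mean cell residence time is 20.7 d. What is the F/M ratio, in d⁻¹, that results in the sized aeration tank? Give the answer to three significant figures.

Rearranging the biomass balance for a CMAS with decay, V = Y·Q·ΔS·θ_c / [X·(1+k_d θ_c)] = 0.452 × 1000 × (3230 − 19.9) × 20.7 / [2210 × (1 + 0.0949 × 20.7)] = 3×10^7 / 6551 = 4585 m³.
F/M = Q·S₀ / (V·X) = 1000 × 3230 / (4585 × 2210) = 0.3188 g soluble BOD₅·(g VSS·d)⁻¹.

F/M ≈ 0.319 d⁻¹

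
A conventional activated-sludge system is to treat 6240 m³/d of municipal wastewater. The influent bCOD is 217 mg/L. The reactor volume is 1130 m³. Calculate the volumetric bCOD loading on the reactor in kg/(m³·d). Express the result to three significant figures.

L_v ≈ 1.20 kg bCOD/(m³·d)

Volumetric loading L_v = Q·S₀ / V = 6240 × 217 g/m³ / 1130 m³ = 1198 g/(m³·d) = 1.198 kg bCOD/(m³·d).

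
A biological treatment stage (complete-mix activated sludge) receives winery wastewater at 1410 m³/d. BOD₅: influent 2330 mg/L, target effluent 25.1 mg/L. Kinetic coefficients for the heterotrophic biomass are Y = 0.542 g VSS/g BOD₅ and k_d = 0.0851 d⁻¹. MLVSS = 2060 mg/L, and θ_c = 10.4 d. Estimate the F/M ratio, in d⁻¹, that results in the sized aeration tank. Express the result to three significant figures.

Rearranging the biomass balance for a CMAS with decay, V = Y·Q·ΔS·θ_c / [X·(1+k_d θ_c)] = 0.542 × 1410 × (2330 − 25.1) × 10.4 / [2060 × (1 + 0.0851 × 10.4)] = 1.83×10^7 / 3883 = 4718 m³.
Food-to-microorganism ratio F/M = Q S₀ / (V X) = 1410 × 2330 / (4718 × 2060) = 0.3381 d⁻¹.

F/M ≈ 0.338 d⁻¹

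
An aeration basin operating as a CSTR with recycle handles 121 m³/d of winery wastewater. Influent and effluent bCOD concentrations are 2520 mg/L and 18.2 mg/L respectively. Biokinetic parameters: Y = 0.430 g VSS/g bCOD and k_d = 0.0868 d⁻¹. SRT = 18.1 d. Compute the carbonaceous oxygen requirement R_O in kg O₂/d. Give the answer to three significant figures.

Observed yield with endogenous decay: Y_obs = Y / (1 + k_d·θ_c) = 0.430 / (1 + 0.0868 × 18.1) = 0.430 / 2.571 = 0.1672 g VSS/g bCOD.
Mass of bCOD removed per day: Q(S₀ − S) = 121 × 2502 g/m³ = 302.7 kg/d.
Net sludge production P_X = 0.1672 × 302.7 = 50.63 kg VSS/d.
R_O = Q·(S₀ − S) − 1.42·P_X = 302.7 − 1.42 × 50.63 = 230.8 kg O₂/d.

R_O ≈ 231 kg O₂/d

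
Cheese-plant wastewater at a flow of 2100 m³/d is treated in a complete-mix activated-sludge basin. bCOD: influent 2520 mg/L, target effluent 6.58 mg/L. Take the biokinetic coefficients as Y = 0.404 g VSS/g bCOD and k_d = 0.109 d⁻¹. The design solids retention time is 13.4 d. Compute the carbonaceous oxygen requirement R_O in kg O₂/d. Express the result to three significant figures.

R_O ≈ 4050 kg O₂/d

Observed yield with endogenous decay: Y_obs = Y / (1 + k_d·θ_c) = 0.404 / (1 + 0.109 × 13.4) = 0.404 / 2.461 = 0.1642 g VSS/g bCOD.
ΔS = 2520 − 6.58 = 2513 mg/L, so the substrate removal rate is 2100 × 2513/1000 = 5278 kg bCOD/d.
Net sludge production P_X = 0.1642 × 5278 = 866.6 kg VSS/d.
Carbonaceous O₂ demand = substrate oxidised − cell-mass equivalent = 5278 − 1.42 × 866.6 = 4048 kg O₂/d.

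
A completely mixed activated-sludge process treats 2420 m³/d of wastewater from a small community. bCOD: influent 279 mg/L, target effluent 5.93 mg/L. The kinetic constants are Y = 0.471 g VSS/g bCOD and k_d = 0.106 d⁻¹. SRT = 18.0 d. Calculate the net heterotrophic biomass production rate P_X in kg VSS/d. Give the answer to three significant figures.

P_X ≈ 107 kg VSS/d

Observed yield with endogenous decay: Y_obs = Y / (1 + k_d·θ_c) = 0.471 / (1 + 0.106 × 18.0) = 0.471 / 2.908 = 0.1620 g VSS/g bCOD.
Substrate removed = Q·(S₀ − S) = 2420 m³/d × (279 − 5.93) g/m³ = 6.61×10^5 g/d = 660.8 kg/d.
Net biomass production P_X = Y_obs × Q·(S₀ − S) = 0.1620 × 660.8 = 107.0 kg VSS/d.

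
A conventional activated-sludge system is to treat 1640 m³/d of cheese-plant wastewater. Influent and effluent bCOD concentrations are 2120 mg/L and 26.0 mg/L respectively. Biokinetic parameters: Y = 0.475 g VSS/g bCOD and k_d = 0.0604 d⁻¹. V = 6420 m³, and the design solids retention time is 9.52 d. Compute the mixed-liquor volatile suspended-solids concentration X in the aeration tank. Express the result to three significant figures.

Solving the biomass balance for X: X = Y Q (S₀−S) θ_c / [V (1+k_d θ_c)] = 0.475 × 1640 × (2120 − 26.0) × 9.52 / [6420 × (1 + 0.0604 × 9.52)] = 1536 mg/L.

X ≈ 1540 mg/L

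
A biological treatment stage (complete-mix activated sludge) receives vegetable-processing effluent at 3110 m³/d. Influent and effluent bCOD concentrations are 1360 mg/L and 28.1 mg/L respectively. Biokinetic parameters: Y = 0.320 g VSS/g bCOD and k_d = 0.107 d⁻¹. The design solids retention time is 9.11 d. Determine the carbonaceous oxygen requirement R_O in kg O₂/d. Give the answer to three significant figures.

R_O ≈ 3190 kg O₂/d

Y_obs = Y / (1 + k_d θ_c) = 0.320 / (1 + 0.107 × 9.11) = 0.320 / 1.975 = 0.1620.
ΔS = 1360 − 28.1 = 1332 mg/L, so the substrate removal rate is 3110 × 1332/1000 = 4142 kg bCOD/d.
P_X = Y_obs·Q·(S₀ − S) = 0.1620 × 4142 = 671.2 kg VSS/d.
R_O = Q·(S₀ − S) − 1.42·P_X = 4142 − 1.42 × 671.2 = 3189 kg O₂/d.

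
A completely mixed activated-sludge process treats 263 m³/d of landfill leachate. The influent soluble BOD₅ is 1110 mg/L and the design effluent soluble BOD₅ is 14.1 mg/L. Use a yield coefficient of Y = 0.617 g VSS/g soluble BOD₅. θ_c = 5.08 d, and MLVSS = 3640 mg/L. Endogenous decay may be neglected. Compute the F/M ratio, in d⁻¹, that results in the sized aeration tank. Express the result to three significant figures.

F/M ≈ 0.323 d⁻¹

With k_d = 0 the design equation reduces to V = Y Q (S₀−S) θ_c / X = 0.617 × 263 × (1110 − 14.1) × 5.08 / 3640 = 248.2 m³.
F/M = Q·S₀ / (V·X) = 263 × 1110 / (248.2 × 3640) = 0.3231 g soluble BOD₅·(g VSS·d)⁻¹.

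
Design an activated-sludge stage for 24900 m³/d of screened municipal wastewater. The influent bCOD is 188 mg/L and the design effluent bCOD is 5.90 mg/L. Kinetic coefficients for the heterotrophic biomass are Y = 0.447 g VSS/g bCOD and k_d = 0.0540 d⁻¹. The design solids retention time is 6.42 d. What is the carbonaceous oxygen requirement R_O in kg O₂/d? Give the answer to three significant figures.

R_O ≈ 2400 kg O₂/d

Correct the yield for decay: Y_obs = Y/(1 + k_d θ_c) = 0.447 / (1 + 0.0540 × 6.42) = 0.447 / 1.347 = 0.3319.
ΔS = 188 − 5.90 = 182.1 mg/L, so the substrate removal rate is 24900 × 182.1/1000 = 4534 kg bCOD/d.
Net sludge production P_X = 0.3319 × 4534 = 1505 kg VSS/d.
Carbonaceous O₂ demand = substrate oxidised − cell-mass equivalent = 4534 − 1.42 × 1505 = 2397 kg O₂/d.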